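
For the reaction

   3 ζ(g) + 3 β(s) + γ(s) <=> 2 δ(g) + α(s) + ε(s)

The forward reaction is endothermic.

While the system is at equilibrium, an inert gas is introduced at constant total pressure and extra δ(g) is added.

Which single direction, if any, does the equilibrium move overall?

Adding inert gas at constant total pressure expands the volume and lowers every reacting partial pressure. With Δn_gas = 2 − 3 = -1, Q moves away from K toward the side with fewer gas moles, so the system shifts toward the side with more gas moles — to the left.
Adding δ (g), a product, drives the reaction to the left.
All effects act in the same direction — net shift to the left.

left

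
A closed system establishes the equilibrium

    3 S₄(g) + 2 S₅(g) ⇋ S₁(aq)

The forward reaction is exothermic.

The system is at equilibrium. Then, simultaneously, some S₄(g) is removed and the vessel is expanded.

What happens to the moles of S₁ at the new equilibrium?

decreases

Removing S₄ (g), a reactant, drives the reaction to the left.
Gas moles: reactants 5, products 0 (Δn_gas = -5). Expansion shifts the system toward the side with more moles of gas — to the left.
The net shift is to the left. S₁ is a product, so its amount decreases.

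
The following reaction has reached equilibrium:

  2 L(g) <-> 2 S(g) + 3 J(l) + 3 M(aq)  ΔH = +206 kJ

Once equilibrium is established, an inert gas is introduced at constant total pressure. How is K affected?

unchanged

The equilibrium constant depends only on temperature. This perturbation changes neither the position of equilibrium nor K.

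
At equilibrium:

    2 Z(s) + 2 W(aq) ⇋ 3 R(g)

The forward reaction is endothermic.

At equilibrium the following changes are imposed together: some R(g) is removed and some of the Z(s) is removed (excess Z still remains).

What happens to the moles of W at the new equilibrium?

Removing R (g), a product, drives the reaction to the right.
Z is a pure solid; its activity is 1 regardless of amount, so Q is unaffected — no shift from this change.
The net shift is to the right. W is a reactant, so its amount decreases.

decreases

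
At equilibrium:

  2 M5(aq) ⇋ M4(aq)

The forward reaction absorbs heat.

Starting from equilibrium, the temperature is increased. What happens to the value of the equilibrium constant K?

increases

K depends on temperature via the van 't Hoff relation. The forward reaction is endothermic, so raising T increases K.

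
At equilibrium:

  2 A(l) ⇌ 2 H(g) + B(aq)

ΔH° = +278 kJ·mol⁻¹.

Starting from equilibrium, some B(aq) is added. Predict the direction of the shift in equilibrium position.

Adding B (aq), a product, drives the reaction to the left.

left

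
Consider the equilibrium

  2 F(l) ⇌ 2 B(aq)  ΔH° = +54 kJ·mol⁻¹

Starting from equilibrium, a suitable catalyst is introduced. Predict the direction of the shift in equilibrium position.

A catalyst speeds both forward and reverse rates equally; it changes neither Q nor K — no shift from this change.

no shift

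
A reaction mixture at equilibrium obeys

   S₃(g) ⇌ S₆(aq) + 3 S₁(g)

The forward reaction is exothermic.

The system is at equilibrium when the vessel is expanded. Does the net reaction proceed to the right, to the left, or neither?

Gas moles: reactants 1, products 3 (Δn_gas = +2). Expansion shifts the system toward the side with more moles of gas — to the right.

right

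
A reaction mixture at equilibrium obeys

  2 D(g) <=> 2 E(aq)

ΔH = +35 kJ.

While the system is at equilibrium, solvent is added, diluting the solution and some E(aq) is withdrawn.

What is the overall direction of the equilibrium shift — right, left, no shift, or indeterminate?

Dilution lowers every aqueous concentration by the same factor. Δn_aq = 2 − 0 = +2, so the system shifts toward the side with more dissolved moles — to the right.
Removing E (aq), a product, drives the reaction to the right.
All effects act in the same direction — net shift to the right.

right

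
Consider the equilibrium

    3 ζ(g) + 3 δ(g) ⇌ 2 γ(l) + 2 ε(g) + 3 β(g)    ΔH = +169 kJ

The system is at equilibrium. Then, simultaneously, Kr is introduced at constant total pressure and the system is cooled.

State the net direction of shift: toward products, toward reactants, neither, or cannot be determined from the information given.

left

Adding inert gas at constant total pressure expands the volume and lowers every reacting partial pressure. With Δn_gas = 5 − 6 = -1, Q moves away from K toward the side with fewer gas moles, so the system shifts toward the side with more gas moles — to the left.
The forward reaction is endothermic. Lowering T favours the exothermic direction — shift to the left.
All effects act in the same direction — net shift to the left.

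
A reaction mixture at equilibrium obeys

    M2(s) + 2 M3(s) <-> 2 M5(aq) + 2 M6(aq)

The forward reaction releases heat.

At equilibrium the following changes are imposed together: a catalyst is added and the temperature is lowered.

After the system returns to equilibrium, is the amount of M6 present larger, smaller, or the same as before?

increases

A catalyst speeds both forward and reverse rates equally; it changes neither Q nor K — no shift from this change.
The forward reaction is exothermic. Lowering T favours the exothermic direction — shift to the right.
The net shift is to the right. M6 is a product, so its amount increases.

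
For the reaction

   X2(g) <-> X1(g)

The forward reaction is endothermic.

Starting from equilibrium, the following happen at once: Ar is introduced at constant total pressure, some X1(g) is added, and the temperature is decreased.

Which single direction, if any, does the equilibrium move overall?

Adding inert gas at constant total pressure expands the volume, scaling every reacting partial pressure by the same factor. Δn_gas = 1 − 1 = 0, so Q is unchanged — no shift.
Adding X1 (g), a product, drives the reaction to the left.
The forward reaction is endothermic. Lowering T favours the exothermic direction — shift to the left.
Only the nonzero effect(s) matter; the net shift is to the left.

left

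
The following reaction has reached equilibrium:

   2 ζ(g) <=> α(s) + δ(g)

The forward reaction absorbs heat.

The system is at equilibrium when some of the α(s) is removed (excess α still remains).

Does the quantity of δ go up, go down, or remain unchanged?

unchanged

α is a pure solid; its activity is 1 regardless of amount, so Q is unaffected — no shift from this change.
No net shift occurs, so the amount of δ is unchanged.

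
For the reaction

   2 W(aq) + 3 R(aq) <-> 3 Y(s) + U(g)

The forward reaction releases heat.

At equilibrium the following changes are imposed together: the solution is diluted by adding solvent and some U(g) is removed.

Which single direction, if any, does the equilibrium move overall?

cannot be determined

Dilution lowers every aqueous concentration by the same factor. Δn_aq = 0 − 5 = -5, so the system shifts toward the side with more dissolved moles — to the left.
Removing U (g), a product, drives the reaction to the right.
The individual effects push in opposite directions; without quantitative information the net direction cannot be determined.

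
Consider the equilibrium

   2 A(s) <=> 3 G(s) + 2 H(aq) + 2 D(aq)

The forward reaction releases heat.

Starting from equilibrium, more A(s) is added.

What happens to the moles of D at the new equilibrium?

unchanged

A is a pure solid; its activity is 1 regardless of amount, so Q is unaffected — no shift from this change.
No net shift occurs, so the amount of D is unchanged.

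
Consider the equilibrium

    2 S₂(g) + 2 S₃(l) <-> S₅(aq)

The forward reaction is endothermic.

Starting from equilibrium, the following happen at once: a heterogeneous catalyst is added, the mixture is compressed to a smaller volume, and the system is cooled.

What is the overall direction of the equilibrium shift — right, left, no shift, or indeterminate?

A catalyst speeds both forward and reverse rates equally; it changes neither Q nor K — no shift from this change.
Gas moles: reactants 2, products 0 (Δn_gas = -2). Compression shifts the system toward the side with fewer moles of gas — to the right.
The forward reaction is endothermic. Lowering T favours the exothermic direction — shift to the left.
The individual effects push in opposite directions; without quantitative information the net direction cannot be determined.

cannot be determined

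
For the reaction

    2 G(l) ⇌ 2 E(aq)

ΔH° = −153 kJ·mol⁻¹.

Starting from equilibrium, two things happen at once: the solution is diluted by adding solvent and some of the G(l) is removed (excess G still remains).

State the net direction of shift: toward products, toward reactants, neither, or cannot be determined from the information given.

right

Dilution lowers every aqueous concentration by the same factor. Δn_aq = 2 − 0 = +2, so the system shifts toward the side with more dissolved moles — to the right.
G is a pure liquid; its activity is 1 regardless of amount, so Q is unaffected — no shift from this change.
Only the nonzero effect(s) matter; the net shift is to the right.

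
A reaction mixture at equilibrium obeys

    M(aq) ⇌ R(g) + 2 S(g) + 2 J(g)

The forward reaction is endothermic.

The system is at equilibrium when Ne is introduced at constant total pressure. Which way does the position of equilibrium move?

right

Adding inert gas at constant total pressure expands the volume and lowers every reacting partial pressure. With Δn_gas = 5 − 0 = +5, Q moves away from K toward the side with fewer gas moles, so the system shifts toward the side with more gas moles — to the right.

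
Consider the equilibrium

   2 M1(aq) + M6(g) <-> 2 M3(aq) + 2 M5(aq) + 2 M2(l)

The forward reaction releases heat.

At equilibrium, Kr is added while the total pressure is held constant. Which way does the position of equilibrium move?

Adding inert gas at constant total pressure expands the volume and lowers every reacting partial pressure. With Δn_gas = 0 − 1 = -1, Q moves away from K toward the side with fewer gas moles, so the system shifts toward the side with more gas moles — to the left.

left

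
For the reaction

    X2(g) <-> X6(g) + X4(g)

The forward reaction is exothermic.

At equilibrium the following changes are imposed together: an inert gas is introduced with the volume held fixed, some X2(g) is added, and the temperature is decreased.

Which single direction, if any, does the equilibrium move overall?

right

At constant volume, adding an inert gas leaves every reacting species' partial pressure unchanged, so Q is unchanged — no shift from this change.
Adding X2 (g), a reactant, drives the reaction to the right.
The forward reaction is exothermic. Lowering T favours the exothermic direction — shift to the right.
Only the nonzero effect(s) matter; the net shift is to the right.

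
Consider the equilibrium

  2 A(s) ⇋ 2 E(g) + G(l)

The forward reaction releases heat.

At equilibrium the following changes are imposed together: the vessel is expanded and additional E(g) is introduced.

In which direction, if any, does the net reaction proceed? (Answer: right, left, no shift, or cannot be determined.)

cannot be determined

Gas moles: reactants 0, products 2 (Δn_gas = +2). Expansion shifts the system toward the side with more moles of gas — to the right.
Adding E (g), a product, drives the reaction to the left.
The individual effects push in opposite directions; without quantitative information the net direction cannot be determined.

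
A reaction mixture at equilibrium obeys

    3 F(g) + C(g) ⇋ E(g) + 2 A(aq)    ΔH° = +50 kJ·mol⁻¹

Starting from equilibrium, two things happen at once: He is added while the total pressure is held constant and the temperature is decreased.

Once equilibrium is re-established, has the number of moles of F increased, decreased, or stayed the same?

Adding inert gas at constant total pressure expands the volume and lowers every reacting partial pressure. With Δn_gas = 1 − 4 = -3, Q moves away from K toward the side with fewer gas moles, so the system shifts toward the side with more gas moles — to the left.
The forward reaction is endothermic. Lowering T favours the exothermic direction — shift to the left.
The net shift is to the left. F is a reactant, so its amount increases.

increases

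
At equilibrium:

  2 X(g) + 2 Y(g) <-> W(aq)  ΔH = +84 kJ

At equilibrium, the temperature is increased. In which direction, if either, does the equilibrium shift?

The forward reaction is endothermic. Raising T favours the endothermic direction — shift to the right.

right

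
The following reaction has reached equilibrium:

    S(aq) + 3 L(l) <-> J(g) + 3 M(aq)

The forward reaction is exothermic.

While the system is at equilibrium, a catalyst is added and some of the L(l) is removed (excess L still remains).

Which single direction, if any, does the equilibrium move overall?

A catalyst speeds both forward and reverse rates equally; it changes neither Q nor K — no shift from this change.
L is a pure liquid; its activity is 1 regardless of amount, so Q is unaffected — no shift from this change.
None of the changes alters Q relative to K, so there is no net shift.

no shift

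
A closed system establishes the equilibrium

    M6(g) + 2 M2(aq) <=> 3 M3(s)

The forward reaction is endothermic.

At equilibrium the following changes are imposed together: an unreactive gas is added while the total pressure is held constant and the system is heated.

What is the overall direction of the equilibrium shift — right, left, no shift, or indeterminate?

cannot be determined

Adding inert gas at constant total pressure expands the volume and lowers every reacting partial pressure. With Δn_gas = 0 − 1 = -1, Q moves away from K toward the side with fewer gas moles, so the system shifts toward the side with more gas moles — to the left.
The forward reaction is endothermic. Raising T favours the endothermic direction — shift to the right.
The individual effects push in opposite directions; without quantitative information the net direction cannot be determined.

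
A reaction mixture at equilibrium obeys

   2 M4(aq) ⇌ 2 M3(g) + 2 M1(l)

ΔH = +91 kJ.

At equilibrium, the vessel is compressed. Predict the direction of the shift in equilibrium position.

Gas moles: reactants 0, products 2 (Δn_gas = +2). Compression shifts the system toward the side with fewer moles of gas — to the left.

left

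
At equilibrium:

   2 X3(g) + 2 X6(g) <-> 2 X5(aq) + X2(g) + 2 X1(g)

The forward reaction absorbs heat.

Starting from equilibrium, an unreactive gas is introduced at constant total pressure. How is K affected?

The equilibrium constant depends only on temperature. This perturbation may move the position of equilibrium, but since T is unchanged, K itself is unchanged.

unchanged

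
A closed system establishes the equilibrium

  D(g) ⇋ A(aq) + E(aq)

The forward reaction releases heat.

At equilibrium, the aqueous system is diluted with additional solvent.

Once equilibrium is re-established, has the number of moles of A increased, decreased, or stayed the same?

increases

Dilution lowers every aqueous concentration by the same factor. Δn_aq = 2 − 0 = +2, so the system shifts toward the side with more dissolved moles — to the right.
The net shift is to the right. A is a product, so its amount increases.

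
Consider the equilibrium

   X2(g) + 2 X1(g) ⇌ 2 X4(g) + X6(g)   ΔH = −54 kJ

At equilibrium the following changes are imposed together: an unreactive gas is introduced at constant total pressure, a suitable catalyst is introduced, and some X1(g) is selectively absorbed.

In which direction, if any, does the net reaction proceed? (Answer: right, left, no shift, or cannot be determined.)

left

Adding inert gas at constant total pressure expands the volume, scaling every reacting partial pressure by the same factor. Δn_gas = 3 − 3 = 0, so Q is unchanged — no shift.
A catalyst speeds both forward and reverse rates equally; it changes neither Q nor K — no shift from this change.
Removing X1 (g), a reactant, drives the reaction to the left.
Only the nonzero effect(s) matter; the net shift is to the left.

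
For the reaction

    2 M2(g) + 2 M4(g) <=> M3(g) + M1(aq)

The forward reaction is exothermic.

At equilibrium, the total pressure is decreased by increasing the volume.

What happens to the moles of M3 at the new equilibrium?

Gas moles: reactants 4, products 1 (Δn_gas = -3). Expansion shifts the system toward the side with more moles of gas — to the left.
The net shift is to the left. M3 is a product, so its amount decreases.

decreases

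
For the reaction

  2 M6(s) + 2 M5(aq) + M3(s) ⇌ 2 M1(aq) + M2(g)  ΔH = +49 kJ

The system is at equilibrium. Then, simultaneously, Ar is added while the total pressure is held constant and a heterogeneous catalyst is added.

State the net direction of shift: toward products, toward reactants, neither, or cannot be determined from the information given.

Adding inert gas at constant total pressure expands the volume and lowers every reacting partial pressure. With Δn_gas = 1 − 0 = +1, Q moves away from K toward the side with fewer gas moles, so the system shifts toward the side with more gas moles — to the right.
A catalyst speeds both forward and reverse rates equally; it changes neither Q nor K — no shift from this change.
Only the nonzero effect(s) matter; the net shift is to the right.

right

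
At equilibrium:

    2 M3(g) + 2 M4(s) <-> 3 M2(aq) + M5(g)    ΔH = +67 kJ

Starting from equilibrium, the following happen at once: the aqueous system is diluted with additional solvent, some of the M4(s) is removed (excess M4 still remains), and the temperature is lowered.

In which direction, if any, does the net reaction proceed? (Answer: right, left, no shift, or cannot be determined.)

cannot be determined

Dilution lowers every aqueous concentration by the same factor. Δn_aq = 3 − 0 = +3, so the system shifts toward the side with more dissolved moles — to the right.
M4 is a pure solid; its activity is 1 regardless of amount, so Q is unaffected — no shift from this change.
The forward reaction is endothermic. Lowering T favours the exothermic direction — shift to the left.
The individual effects push in opposite directions; without quantitative information the net direction cannot be determined.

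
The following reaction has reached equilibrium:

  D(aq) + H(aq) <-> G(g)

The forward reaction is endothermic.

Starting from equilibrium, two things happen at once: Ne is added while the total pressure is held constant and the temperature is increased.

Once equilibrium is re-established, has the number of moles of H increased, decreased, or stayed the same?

decreases

Adding inert gas at constant total pressure expands the volume and lowers every reacting partial pressure. With Δn_gas = 1 − 0 = +1, Q moves away from K toward the side with fewer gas moles, so the system shifts toward the side with more gas moles — to the right.
The forward reaction is endothermic. Raising T favours the endothermic direction — shift to the right.
The net shift is to the right. H is a reactant, so its amount decreases.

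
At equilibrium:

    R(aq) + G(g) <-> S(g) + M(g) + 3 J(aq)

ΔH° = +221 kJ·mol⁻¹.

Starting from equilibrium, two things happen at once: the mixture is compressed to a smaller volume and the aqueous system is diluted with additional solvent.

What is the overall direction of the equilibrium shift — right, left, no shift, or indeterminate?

cannot be determined

Gas moles: reactants 1, products 2 (Δn_gas = +1). Compression shifts the system toward the side with fewer moles of gas — to the left.
Dilution lowers every aqueous concentration by the same factor. Δn_aq = 3 − 1 = +2, so the system shifts toward the side with more dissolved moles — to the right.
The individual effects push in opposite directions; without quantitative information the net direction cannot be determined.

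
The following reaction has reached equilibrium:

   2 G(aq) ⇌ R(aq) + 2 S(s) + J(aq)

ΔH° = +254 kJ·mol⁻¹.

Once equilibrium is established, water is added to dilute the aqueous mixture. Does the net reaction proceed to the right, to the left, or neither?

Dilution scales every aqueous concentration by the same factor. Δn_aq = 2 − 2 = 0, so Q is unchanged — no shift.

no shift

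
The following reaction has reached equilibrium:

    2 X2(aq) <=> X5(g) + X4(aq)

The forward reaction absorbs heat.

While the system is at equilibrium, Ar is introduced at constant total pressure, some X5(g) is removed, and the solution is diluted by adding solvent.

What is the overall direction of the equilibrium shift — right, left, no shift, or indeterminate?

cannot be determined

Adding inert gas at constant total pressure expands the volume and lowers every reacting partial pressure. With Δn_gas = 1 − 0 = +1, Q moves away from K toward the side with fewer gas moles, so the system shifts toward the side with more gas moles — to the right.
Removing X5 (g), a product, drives the reaction to the right.
Dilution lowers every aqueous concentration by the same factor. Δn_aq = 1 − 2 = -1, so the system shifts toward the side with more dissolved moles — to the left.
The individual effects push in opposite directions; without quantitative information the net direction cannot be determined.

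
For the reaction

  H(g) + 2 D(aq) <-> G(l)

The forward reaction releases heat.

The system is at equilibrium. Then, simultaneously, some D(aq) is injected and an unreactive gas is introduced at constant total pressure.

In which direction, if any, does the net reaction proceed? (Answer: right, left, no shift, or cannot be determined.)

cannot be determined

Adding D (aq), a reactant, drives the reaction to the right.
Adding inert gas at constant total pressure expands the volume and lowers every reacting partial pressure. With Δn_gas = 0 − 1 = -1, Q moves away from K toward the side with fewer gas moles, so the system shifts toward the side with more gas moles — to the left.
The individual effects push in opposite directions; without quantitative information the net direction cannot be determined.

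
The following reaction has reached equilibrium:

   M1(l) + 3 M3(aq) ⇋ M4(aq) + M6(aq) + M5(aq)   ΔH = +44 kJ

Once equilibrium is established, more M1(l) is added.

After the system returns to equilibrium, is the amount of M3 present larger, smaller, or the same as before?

M1 is a pure liquid; its activity is 1 regardless of amount, so Q is unaffected — no shift from this change.
No net shift occurs, so the amount of M3 is unchanged.

unchanged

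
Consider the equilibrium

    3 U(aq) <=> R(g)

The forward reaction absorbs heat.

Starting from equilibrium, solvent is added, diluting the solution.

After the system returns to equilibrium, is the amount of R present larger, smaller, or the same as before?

decreases

Dilution lowers every aqueous concentration by the same factor. Δn_aq = 0 − 3 = -3, so the system shifts toward the side with more dissolved moles — to the left.
The net shift is to the left. R is a product, so its amount decreases.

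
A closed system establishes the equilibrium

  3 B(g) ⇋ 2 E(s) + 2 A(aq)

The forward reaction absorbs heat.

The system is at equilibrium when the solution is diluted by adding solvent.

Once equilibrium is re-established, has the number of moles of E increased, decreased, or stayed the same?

Dilution lowers every aqueous concentration by the same factor. Δn_aq = 2 − 0 = +2, so the system shifts toward the side with more dissolved moles — to the right.
The net shift is to the right. E is a product, so its amount increases.

increases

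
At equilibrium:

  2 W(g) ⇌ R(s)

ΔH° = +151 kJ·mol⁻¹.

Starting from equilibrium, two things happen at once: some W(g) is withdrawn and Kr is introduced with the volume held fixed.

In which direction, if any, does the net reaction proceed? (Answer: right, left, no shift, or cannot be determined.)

Removing W (g), a reactant, drives the reaction to the left.
At constant volume, adding an inert gas leaves every reacting species' partial pressure unchanged, so Q is unchanged — no shift from this change.
Only the nonzero effect(s) matter; the net shift is to the left.

left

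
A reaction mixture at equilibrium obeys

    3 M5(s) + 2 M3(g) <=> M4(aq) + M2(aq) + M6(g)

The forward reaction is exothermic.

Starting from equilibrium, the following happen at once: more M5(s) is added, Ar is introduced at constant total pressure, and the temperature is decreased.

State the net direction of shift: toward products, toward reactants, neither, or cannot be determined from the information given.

cannot be determined

M5 is a pure solid; its activity is 1 regardless of amount, so Q is unaffected — no shift from this change.
Adding inert gas at constant total pressure expands the volume and lowers every reacting partial pressure. With Δn_gas = 1 − 2 = -1, Q moves away from K toward the side with fewer gas moles, so the system shifts toward the side with more gas moles — to the left.
The forward reaction is exothermic. Lowering T favours the exothermic direction — shift to the right.
The individual effects push in opposite directions; without quantitative information the net direction cannot be determined.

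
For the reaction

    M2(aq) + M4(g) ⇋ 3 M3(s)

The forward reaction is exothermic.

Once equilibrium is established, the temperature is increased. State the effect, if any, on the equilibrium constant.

K depends on temperature via the van 't Hoff relation. The forward reaction is exothermic, so raising T decreases K.

decreases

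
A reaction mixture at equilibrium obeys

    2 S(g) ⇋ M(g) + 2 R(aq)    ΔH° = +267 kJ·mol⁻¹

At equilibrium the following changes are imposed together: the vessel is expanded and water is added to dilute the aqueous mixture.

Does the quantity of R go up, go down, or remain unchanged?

cannot be determined

Gas moles: reactants 2, products 1 (Δn_gas = -1). Expansion shifts the system toward the side with more moles of gas — to the left.
Dilution lowers every aqueous concentration by the same factor. Δn_aq = 2 − 0 = +2, so the system shifts toward the side with more dissolved moles — to the right.
The two effects oppose each other, so the net shift — and hence the change in R — cannot be determined from the given information.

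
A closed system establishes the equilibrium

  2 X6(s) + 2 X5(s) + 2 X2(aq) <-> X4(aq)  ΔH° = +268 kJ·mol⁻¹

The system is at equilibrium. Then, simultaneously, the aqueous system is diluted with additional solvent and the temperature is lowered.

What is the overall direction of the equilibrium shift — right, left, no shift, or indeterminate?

Dilution lowers every aqueous concentration by the same factor. Δn_aq = 1 − 2 = -1, so the system shifts toward the side with more dissolved moles — to the left.
The forward reaction is endothermic. Lowering T favours the exothermic direction — shift to the left.
All effects act in the same direction — net shift to the left.

left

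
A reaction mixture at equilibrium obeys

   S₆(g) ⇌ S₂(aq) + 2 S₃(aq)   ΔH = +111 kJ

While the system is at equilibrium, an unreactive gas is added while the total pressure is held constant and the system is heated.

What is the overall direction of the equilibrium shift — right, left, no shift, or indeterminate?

Adding inert gas at constant total pressure expands the volume and lowers every reacting partial pressure. With Δn_gas = 0 − 1 = -1, Q moves away from K toward the side with fewer gas moles, so the system shifts toward the side with more gas moles — to the left.
The forward reaction is endothermic. Raising T favours the endothermic direction — shift to the right.
The individual effects push in opposite directions; without quantitative information the net direction cannot be determined.

cannot be determined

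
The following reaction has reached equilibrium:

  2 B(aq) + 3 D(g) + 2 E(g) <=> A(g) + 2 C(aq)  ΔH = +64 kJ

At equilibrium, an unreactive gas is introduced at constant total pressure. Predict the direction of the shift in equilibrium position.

Adding inert gas at constant total pressure expands the volume and lowers every reacting partial pressure. With Δn_gas = 1 − 5 = -4, Q moves away from K toward the side with fewer gas moles, so the system shifts toward the side with more gas moles — to the left.

left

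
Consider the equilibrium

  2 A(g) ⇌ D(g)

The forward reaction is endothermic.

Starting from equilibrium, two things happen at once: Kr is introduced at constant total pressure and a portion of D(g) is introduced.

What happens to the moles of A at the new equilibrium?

increases

Adding inert gas at constant total pressure expands the volume and lowers every reacting partial pressure. With Δn_gas = 1 − 2 = -1, Q moves away from K toward the side with fewer gas moles, so the system shifts toward the side with more gas moles — to the left.
Adding D (g), a product, drives the reaction to the left.
The net shift is to the left. A is a reactant, so its amount increases.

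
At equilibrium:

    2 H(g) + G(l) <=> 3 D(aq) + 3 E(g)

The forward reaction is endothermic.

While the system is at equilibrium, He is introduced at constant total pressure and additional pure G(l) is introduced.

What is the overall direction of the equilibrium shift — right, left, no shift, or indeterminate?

Adding inert gas at constant total pressure expands the volume and lowers every reacting partial pressure. With Δn_gas = 3 − 2 = +1, Q moves away from K toward the side with fewer gas moles, so the system shifts toward the side with more gas moles — to the right.
G is a pure liquid; its activity is 1 regardless of amount, so Q is unaffected — no shift from this change.
Only the nonzero effect(s) matter; the net shift is to the right.

right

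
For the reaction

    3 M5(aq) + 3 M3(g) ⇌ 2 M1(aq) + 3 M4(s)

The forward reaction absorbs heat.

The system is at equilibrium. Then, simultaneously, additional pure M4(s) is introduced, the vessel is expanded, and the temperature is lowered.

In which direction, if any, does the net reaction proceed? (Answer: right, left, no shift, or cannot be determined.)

M4 is a pure solid; its activity is 1 regardless of amount, so Q is unaffected — no shift from this change.
Gas moles: reactants 3, products 0 (Δn_gas = -3). Expansion shifts the system toward the side with more moles of gas — to the left.
The forward reaction is endothermic. Lowering T favours the exothermic direction — shift to the left.
Only the nonzero effect(s) matter; the net shift is to the left.

left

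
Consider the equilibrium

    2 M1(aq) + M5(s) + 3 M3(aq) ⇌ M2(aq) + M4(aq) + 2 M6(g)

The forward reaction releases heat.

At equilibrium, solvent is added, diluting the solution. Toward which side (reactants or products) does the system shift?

Dilution lowers every aqueous concentration by the same factor. Δn_aq = 2 − 5 = -3, so the system shifts toward the side with more dissolved moles — to the left.

left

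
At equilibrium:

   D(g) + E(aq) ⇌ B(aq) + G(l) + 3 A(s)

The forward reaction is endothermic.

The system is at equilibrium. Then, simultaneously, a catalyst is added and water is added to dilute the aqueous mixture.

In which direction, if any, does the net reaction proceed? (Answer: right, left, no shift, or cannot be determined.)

A catalyst speeds both forward and reverse rates equally; it changes neither Q nor K — no shift from this change.
Dilution scales every aqueous concentration by the same factor. Δn_aq = 1 − 1 = 0, so Q is unchanged — no shift.
None of the changes alters Q relative to K, so there is no net shift.

no shift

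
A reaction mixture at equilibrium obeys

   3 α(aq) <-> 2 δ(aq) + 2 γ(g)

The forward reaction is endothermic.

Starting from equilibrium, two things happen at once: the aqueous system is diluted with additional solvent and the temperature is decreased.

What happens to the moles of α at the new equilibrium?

increases

Dilution lowers every aqueous concentration by the same factor. Δn_aq = 2 − 3 = -1, so the system shifts toward the side with more dissolved moles — to the left.
The forward reaction is endothermic. Lowering T favours the exothermic direction — shift to the left.
The net shift is to the left. α is a reactant, so its amount increases.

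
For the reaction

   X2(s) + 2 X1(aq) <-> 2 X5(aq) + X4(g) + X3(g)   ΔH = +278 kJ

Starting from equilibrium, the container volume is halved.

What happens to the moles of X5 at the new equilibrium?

decreases

Gas moles: reactants 0, products 2 (Δn_gas = +2). Compression shifts the system toward the side with fewer moles of gas — to the left.
The net shift is to the left. X5 is a product, so its amount decreases.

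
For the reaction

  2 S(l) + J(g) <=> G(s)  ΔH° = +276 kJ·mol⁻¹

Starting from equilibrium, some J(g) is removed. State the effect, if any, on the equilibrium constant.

unchanged

The equilibrium constant depends only on temperature. This perturbation may move the position of equilibrium, but since T is unchanged, K itself is unchanged.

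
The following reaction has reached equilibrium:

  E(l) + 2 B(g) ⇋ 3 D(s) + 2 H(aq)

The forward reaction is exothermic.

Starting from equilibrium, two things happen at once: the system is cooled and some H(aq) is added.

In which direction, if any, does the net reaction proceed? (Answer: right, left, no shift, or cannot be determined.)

The forward reaction is exothermic. Lowering T favours the exothermic direction — shift to the right.
Adding H (aq), a product, drives the reaction to the left.
The individual effects push in opposite directions; without quantitative information the net direction cannot be determined.

cannot be determined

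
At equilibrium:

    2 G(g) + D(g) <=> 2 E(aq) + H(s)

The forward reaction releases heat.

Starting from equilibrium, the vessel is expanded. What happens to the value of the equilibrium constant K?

The equilibrium constant depends only on temperature. This perturbation may move the position of equilibrium, but since T is unchanged, K itself is unchanged.

unchanged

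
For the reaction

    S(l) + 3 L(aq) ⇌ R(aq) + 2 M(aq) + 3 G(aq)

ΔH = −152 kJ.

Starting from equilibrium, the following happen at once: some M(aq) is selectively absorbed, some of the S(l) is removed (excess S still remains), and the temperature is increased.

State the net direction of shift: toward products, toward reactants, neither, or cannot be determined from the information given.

Removing M (aq), a product, drives the reaction to the right.
S is a pure liquid; its activity is 1 regardless of amount, so Q is unaffected — no shift from this change.
The forward reaction is exothermic. Raising T favours the endothermic direction — shift to the left.
The individual effects push in opposite directions; without quantitative information the net direction cannot be determined.

cannot be determined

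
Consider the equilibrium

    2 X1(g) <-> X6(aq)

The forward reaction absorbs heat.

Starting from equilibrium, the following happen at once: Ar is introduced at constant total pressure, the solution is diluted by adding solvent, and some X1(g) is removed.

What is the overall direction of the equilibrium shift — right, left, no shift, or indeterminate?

Adding inert gas at constant total pressure expands the volume and lowers every reacting partial pressure. With Δn_gas = 0 − 2 = -2, Q moves away from K toward the side with fewer gas moles, so the system shifts toward the side with more gas moles — to the left.
Dilution lowers every aqueous concentration by the same factor. Δn_aq = 1 − 0 = +1, so the system shifts toward the side with more dissolved moles — to the right.
Removing X1 (g), a reactant, drives the reaction to the left.
The individual effects push in opposite directions; without quantitative information the net direction cannot be determined.

cannot be determined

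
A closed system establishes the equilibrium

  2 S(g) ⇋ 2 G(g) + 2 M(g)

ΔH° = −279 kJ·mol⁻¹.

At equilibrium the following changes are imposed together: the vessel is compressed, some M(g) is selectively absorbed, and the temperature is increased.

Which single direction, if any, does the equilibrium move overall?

Gas moles: reactants 2, products 4 (Δn_gas = +2). Compression shifts the system toward the side with fewer moles of gas — to the left.
Removing M (g), a product, drives the reaction to the right.
The forward reaction is exothermic. Raising T favours the endothermic direction — shift to the left.
The individual effects push in opposite directions; without quantitative information the net direction cannot be determined.

cannot be determined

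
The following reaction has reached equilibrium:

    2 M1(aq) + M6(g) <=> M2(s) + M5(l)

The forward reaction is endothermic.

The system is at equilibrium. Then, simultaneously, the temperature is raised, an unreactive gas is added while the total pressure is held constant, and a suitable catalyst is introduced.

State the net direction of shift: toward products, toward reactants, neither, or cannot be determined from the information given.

The forward reaction is endothermic. Raising T favours the endothermic direction — shift to the right.
Adding inert gas at constant total pressure expands the volume and lowers every reacting partial pressure. With Δn_gas = 0 − 1 = -1, Q moves away from K toward the side with fewer gas moles, so the system shifts toward the side with more gas moles — to the left.
A catalyst speeds both forward and reverse rates equally; it changes neither Q nor K — no shift from this change.
The individual effects push in opposite directions; without quantitative information the net direction cannot be determined.

cannot be determined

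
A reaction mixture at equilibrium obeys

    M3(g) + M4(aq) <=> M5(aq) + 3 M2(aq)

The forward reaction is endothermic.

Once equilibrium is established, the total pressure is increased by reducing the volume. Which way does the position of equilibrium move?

Gas moles: reactants 1, products 0 (Δn_gas = -1). Compression shifts the system toward the side with fewer moles of gas — to the right.

right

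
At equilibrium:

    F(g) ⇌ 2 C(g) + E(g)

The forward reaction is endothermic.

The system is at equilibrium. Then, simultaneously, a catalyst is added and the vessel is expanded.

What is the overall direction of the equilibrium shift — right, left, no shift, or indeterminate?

right

A catalyst speeds both forward and reverse rates equally; it changes neither Q nor K — no shift from this change.
Gas moles: reactants 1, products 3 (Δn_gas = +2). Expansion shifts the system toward the side with more moles of gas — to the right.
Only the nonzero effect(s) matter; the net shift is to the right.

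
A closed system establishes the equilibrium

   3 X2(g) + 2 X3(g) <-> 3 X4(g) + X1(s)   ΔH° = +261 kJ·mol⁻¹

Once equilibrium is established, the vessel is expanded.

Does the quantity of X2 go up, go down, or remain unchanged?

Gas moles: reactants 5, products 3 (Δn_gas = -2). Expansion shifts the system toward the side with more moles of gas — to the left.
The net shift is to the left. X2 is a reactant, so its amount increases.

increases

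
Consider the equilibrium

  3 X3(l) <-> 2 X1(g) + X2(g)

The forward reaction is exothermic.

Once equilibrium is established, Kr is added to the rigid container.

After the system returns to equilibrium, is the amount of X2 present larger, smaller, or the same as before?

At constant volume, adding an inert gas leaves every reacting species' partial pressure unchanged, so Q is unchanged — no shift from this change.
No net shift occurs, so the amount of X2 is unchanged.

unchanged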